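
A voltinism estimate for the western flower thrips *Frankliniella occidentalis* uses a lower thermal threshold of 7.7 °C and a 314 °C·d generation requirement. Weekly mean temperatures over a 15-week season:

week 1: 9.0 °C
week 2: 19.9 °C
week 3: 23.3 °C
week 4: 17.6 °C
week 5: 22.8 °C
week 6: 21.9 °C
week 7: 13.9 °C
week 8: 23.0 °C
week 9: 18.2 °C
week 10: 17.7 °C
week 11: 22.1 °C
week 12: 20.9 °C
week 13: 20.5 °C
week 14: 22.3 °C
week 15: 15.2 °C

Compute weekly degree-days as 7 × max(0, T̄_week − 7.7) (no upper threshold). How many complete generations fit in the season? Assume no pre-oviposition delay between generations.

3 generations

Weekly DD (7 × max(0, T̄ − 7.7)): 9.1, 85.4, 109.2, 69.3, 105.7, 99.4, 43.4, 107.1, 73.5, 70.0, 100.8, 92.4, 89.6, 102.2, 52.5.
Season total = 1209.6 DD.
Complete generations = ⌊1209.6 / 314⌋ = 3.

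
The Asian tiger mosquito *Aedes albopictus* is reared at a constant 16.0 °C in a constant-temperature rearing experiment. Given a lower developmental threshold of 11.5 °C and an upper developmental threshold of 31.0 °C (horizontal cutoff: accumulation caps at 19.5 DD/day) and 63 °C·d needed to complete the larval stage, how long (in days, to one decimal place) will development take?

Daily accumulation = 16.0 − 11.5 = 4.5 DD/day.
Duration = 63 / 4.5 = 14.000 ≈ 14.0 days.

14.0 days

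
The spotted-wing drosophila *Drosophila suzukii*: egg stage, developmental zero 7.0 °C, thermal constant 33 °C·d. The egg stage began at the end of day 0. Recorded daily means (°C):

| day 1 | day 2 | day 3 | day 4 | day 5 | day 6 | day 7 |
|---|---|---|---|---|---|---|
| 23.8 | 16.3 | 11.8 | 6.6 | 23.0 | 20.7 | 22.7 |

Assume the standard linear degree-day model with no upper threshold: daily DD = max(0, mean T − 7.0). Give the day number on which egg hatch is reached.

Daily DD above 7.0 °C: 16.8, 9.3, 4.8, 0.0, 16.0, 13.7, 15.7.
Cumulative: 16.8, 26.1, 30.9, 30.9, 46.9, 60.6, 76.3.
The total first reaches 33 DD on day 5.

day 5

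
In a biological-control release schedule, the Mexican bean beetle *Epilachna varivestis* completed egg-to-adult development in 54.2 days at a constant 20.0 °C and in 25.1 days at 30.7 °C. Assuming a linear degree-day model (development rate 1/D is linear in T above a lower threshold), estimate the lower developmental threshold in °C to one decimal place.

10.8 °C

Linear rate model ⇒ the product D·(T − T_b) is constant across temperatures.
54.2·(20.0 − T_b) = 25.1·(30.7 − T_b)
T_b = (54.2·20.0 − 25.1·30.7) / (54.2 − 25.1) = 313.43 / 29.1 = 10.771 °C ≈ 10.8 °C.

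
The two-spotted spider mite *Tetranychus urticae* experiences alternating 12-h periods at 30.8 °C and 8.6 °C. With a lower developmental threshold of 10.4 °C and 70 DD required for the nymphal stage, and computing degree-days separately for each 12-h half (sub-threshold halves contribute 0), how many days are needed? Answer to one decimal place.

Day half: max(0, 30.8 − 10.4) × 0.5 = 20.4 × 0.5 = 10.20 DD.
Night half: max(0, 8.6 − 10.4) × 0.5 = 0.0 × 0.5 = 0.00 DD.
Per 24 h: 10.20 DD/day.
Duration = 70 / 10.20 = 6.863 ≈ 6.9 days.

6.9 days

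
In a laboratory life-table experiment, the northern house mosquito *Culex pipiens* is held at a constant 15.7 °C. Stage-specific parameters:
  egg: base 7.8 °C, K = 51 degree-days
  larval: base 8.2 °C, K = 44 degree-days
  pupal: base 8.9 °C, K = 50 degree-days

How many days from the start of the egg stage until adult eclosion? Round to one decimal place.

19.7 days

egg: 51 / (15.7 − 7.8) = 51 / 7.9 = 6.456 d.
larval: 44 / (15.7 − 8.2) = 44 / 7.5 = 5.867 d.
pupal: 50 / (15.7 − 8.9) = 50 / 6.8 = 7.353 d.
Sum = 19.675 ≈ 19.7 days.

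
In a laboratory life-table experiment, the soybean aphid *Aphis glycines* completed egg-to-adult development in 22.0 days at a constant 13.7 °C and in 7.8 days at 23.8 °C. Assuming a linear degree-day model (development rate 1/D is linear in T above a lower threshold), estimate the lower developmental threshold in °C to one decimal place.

8.2 °C

Equal thermal constants: D₁(T₁ − T_b) = D₂(T₂ − T_b).
22.0·(13.7 − T_b) = 7.8·(23.8 − T_b)
T_b = (22.0·13.7 − 7.8·23.8) / (22.0 − 7.8) = 115.76 / 14.2 = 8.152 °C ≈ 8.2 °C.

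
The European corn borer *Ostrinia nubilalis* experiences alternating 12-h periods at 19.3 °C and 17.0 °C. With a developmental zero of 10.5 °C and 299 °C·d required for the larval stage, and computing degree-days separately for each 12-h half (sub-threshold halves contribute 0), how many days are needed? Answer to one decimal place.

39.1 days

Day half: max(0, 19.3 − 10.5) × 0.5 = 8.8 × 0.5 = 4.40 DD.
Night half: max(0, 17.0 − 10.5) × 0.5 = 6.5 × 0.5 = 3.25 DD.
Per 24 h: 7.65 DD/day.
Duration = 299 / 7.65 = 39.085 ≈ 39.1 days.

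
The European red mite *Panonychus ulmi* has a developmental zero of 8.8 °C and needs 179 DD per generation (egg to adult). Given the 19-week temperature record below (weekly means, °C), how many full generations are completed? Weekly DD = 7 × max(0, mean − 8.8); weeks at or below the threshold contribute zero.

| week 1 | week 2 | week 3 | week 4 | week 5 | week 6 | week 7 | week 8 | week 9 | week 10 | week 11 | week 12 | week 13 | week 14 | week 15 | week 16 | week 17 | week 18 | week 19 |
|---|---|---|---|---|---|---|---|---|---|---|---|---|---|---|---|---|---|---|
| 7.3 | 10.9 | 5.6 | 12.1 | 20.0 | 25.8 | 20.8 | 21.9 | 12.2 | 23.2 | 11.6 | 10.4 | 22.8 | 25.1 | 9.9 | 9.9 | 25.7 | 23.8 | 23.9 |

Weekly DD (7 × max(0, T̄ − 8.8)): 0.0, 14.7, 0.0, 23.1, 78.4, 119.0, 84.0, 91.7, 23.8, 100.8, 19.6, 11.2, 98.0, 114.1, 7.7, 7.7, 118.3, 105.0, 105.7.
Season total = 1122.8 DD.
Complete generations = ⌊1122.8 / 179⌋ = 6.

6 generations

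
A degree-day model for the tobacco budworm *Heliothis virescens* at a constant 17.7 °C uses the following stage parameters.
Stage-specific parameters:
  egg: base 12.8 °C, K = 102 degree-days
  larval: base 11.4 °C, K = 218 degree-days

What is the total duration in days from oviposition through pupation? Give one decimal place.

55.4 days

egg: 102 / (17.7 − 12.8) = 102 / 4.9 = 20.816 d.
larval: 218 / (17.7 − 11.4) = 218 / 6.3 = 34.603 d.
Sum = 55.420 ≈ 55.4 days.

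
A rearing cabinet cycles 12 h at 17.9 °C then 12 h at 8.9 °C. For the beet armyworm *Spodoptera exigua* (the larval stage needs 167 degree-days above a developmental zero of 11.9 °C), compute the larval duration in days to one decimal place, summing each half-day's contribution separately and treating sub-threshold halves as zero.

Day half: max(0, 17.9 − 11.9) × 0.5 = 6.0 × 0.5 = 3.00 DD.
Night half: max(0, 8.9 − 11.9) × 0.5 = 0.0 × 0.5 = 0.00 DD.
Per 24 h: 3.00 DD/day.
Duration = 167 / 3.00 = 55.667 ≈ 55.7 days.

55.7 days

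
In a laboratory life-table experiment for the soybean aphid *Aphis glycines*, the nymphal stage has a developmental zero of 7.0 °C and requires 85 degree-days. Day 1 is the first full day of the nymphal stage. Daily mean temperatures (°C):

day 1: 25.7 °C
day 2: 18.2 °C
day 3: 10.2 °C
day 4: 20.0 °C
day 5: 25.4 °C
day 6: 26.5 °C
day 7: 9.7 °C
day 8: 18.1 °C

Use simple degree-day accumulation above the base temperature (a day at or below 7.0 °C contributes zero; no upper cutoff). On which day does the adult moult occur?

Daily DD above 7.0 °C: 18.7, 11.2, 3.2, 13.0, 18.4, 19.5, 2.7, 11.1.
Cumulative: 18.7, 29.9, 33.1, 46.1, 64.5, 84.0, 86.7, 97.8.
The total first reaches 85 DD on day 7.

day 7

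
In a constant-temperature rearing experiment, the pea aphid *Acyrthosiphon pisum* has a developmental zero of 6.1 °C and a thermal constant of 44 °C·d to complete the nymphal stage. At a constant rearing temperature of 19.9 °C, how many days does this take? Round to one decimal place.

3.2 days

Daily accumulation = 19.9 − 6.1 = 13.8 DD/day.
Duration = 44 / 13.8 = 3.188 ≈ 3.2 days.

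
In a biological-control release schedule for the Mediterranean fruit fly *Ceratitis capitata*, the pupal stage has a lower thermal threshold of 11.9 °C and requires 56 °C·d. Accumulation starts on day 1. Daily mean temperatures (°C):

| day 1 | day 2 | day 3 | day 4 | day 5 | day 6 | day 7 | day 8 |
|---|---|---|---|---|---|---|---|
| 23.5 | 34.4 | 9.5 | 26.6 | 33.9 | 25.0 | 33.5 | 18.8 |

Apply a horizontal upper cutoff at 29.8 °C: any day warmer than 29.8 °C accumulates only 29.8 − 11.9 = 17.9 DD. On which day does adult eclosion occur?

Daily DD above 11.9 °C (capped at 17.9): 11.6, 17.9, 0.0, 14.7, 17.9, 13.1, 17.9, 6.9.
Cumulative: 11.6, 29.5, 29.5, 44.2, 62.1, 75.2, 93.1, 100.0.
The total first reaches 56 DD on day 5.

day 5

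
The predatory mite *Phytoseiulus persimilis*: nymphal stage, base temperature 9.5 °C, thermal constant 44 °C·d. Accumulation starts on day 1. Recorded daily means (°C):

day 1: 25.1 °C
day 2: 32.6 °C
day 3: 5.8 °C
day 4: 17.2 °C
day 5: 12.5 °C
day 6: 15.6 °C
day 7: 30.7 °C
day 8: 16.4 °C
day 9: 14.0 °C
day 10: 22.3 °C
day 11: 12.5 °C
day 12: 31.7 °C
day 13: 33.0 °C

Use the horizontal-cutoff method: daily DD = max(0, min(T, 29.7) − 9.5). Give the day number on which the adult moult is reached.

day 5

Daily DD above 9.5 °C (capped at 20.2): 15.6, 20.2, 0.0, 7.7, 3.0, 6.1, 20.2, 6.9, 4.5, 12.8, 3.0, 20.2, 20.2.
Cumulative: 15.6, 35.8, 35.8, 43.5, 46.5, 52.6, 72.8, 79.7, 84.2, 97.0, 100.0, 120.2, 140.4.
The total first reaches 44 DD on day 5.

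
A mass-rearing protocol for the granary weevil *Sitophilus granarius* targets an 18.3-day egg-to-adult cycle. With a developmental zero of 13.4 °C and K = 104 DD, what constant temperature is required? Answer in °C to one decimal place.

19.1 °C

Required daily accumulation = 104 / 18.3 = 5.683 DD/day.
T = T_base + 5.683 = 13.4 + 5.683 = 19.083 ≈ 19.1 °C.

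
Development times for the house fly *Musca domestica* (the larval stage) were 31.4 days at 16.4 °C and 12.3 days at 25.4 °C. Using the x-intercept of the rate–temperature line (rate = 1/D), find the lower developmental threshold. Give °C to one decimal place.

10.6 °C

Linear rate model ⇒ the product D·(T − T_b) is constant across temperatures.
31.4·(16.4 − T_b) = 12.3·(25.4 − T_b)
T_b = (31.4·16.4 − 12.3·25.4) / (31.4 − 12.3) = 202.54 / 19.1 = 10.604 °C ≈ 10.6 °C.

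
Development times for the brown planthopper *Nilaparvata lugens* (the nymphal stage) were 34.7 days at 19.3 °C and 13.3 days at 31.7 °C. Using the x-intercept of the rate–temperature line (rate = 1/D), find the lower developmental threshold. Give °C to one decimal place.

Under the model K = D·(T − T_b), so D₁·(T₁ − T_b) = D₂·(T₂ − T_b).
34.7·(19.3 − T_b) = 13.3·(31.7 − T_b)
T_b = (34.7·19.3 − 13.3·31.7) / (34.7 − 13.3) = 248.10 / 21.4 = 11.593 °C ≈ 11.6 °C.

11.6 °C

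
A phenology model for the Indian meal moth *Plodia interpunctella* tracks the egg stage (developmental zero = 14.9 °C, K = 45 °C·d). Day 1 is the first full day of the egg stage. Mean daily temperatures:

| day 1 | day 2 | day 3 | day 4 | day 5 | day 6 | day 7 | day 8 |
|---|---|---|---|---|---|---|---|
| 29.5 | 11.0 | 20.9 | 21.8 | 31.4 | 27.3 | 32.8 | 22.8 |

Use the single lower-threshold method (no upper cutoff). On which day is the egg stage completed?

day 6

Daily DD above 14.9 °C: 14.6, 0.0, 6.0, 6.9, 16.5, 12.4, 17.9, 7.9.
Cumulative: 14.6, 14.6, 20.6, 27.5, 44.0, 56.4, 74.3, 82.2.
The total first reaches 45 DD on day 6.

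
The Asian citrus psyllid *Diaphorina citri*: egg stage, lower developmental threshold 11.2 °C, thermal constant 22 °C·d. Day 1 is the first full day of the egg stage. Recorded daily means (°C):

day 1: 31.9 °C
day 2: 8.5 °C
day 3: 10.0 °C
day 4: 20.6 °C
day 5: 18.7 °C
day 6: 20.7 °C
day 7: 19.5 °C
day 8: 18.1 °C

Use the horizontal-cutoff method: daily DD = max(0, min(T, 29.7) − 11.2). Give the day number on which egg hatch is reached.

day 4

Daily DD above 11.2 °C (capped at 18.5): 18.5, 0.0, 0.0, 9.4, 7.5, 9.5, 8.3, 6.9.
Cumulative: 18.5, 18.5, 18.5, 27.9, 35.4, 44.9, 53.2, 60.1.
The total first reaches 22 DD on day 4.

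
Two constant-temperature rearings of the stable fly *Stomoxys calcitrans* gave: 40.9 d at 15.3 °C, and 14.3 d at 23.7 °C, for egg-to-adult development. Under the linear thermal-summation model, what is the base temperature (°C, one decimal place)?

Linear rate model ⇒ the product D·(T − T_b) is constant across temperatures.
40.9·(15.3 − T_b) = 14.3·(23.7 − T_b)
T_b = (40.9·15.3 − 14.3·23.7) / (40.9 − 14.3) = 286.86 / 26.6 = 10.784 °C ≈ 10.8 °C.

10.8 °C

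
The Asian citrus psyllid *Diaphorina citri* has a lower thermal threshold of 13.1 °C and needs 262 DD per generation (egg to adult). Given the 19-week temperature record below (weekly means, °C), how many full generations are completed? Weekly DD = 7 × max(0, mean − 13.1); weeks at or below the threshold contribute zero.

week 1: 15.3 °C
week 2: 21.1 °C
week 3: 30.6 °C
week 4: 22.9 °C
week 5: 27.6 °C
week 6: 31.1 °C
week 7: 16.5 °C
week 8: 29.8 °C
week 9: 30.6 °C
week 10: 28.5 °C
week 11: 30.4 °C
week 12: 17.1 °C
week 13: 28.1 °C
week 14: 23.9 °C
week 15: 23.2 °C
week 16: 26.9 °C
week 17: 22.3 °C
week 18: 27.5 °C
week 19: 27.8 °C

6 generations

Weekly DD (7 × max(0, T̄ − 13.1)): 15.4, 56.0, 122.5, 68.6, 101.5, 126.0, 23.8, 116.9, 122.5, 107.8, 121.1, 28.0, 105.0, 75.6, 70.7, 96.6, 64.4, 100.8, 102.9.
Season total = 1626.1 DD.
Complete generations = ⌊1626.1 / 262⌋ = 6.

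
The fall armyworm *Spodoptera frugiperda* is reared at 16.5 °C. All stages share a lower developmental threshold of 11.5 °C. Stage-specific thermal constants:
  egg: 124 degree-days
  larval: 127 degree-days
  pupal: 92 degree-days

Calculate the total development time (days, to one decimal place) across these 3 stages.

Daily accumulation at 16.5 °C = 16.5 − 11.5 = 5.0 DD/day.
Total K = 124 + 127 + 92 = 343 DD.
Total duration = 343 / 5.0 = 68.600 ≈ 68.6 days.

68.6 days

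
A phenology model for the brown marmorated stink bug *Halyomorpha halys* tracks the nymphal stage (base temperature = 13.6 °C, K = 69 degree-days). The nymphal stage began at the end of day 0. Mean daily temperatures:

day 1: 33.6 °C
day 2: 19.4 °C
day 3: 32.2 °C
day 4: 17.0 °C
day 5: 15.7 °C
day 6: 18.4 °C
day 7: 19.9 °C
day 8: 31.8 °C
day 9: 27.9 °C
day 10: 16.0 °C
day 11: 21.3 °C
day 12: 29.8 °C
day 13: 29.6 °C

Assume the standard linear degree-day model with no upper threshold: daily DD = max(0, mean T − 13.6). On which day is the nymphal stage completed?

Daily DD above 13.6 °C: 20.0, 5.8, 18.6, 3.4, 2.1, 4.8, 6.3, 18.2, 14.3, 2.4, 7.7, 16.2, 16.0.
Cumulative: 20.0, 25.8, 44.4, 47.8, 49.9, 54.7, 61.0, 79.2, 93.5, 95.9, 103.6, 119.8, 135.8.
The total first reaches 69 DD on day 8.

day 8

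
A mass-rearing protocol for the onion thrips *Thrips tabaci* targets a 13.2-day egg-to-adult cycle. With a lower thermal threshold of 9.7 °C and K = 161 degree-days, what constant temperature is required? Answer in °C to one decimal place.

Required daily accumulation = 161 / 13.2 = 12.197 DD/day.
T = T_base + 12.197 = 9.7 + 12.197 = 21.897 ≈ 21.9 °C.

21.9 °C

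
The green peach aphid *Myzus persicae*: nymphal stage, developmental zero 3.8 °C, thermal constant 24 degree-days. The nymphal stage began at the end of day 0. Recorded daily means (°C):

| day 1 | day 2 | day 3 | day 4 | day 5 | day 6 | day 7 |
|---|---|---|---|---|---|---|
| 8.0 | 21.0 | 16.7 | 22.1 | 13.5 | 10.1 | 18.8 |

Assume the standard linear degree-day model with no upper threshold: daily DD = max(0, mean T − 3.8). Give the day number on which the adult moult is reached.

Daily DD above 3.8 °C: 4.2, 17.2, 12.9, 18.3, 9.7, 6.3, 15.0.
Cumulative: 4.2, 21.4, 34.3, 52.6, 62.3, 68.6, 83.6.
The total first reaches 24 DD on day 3.

day 3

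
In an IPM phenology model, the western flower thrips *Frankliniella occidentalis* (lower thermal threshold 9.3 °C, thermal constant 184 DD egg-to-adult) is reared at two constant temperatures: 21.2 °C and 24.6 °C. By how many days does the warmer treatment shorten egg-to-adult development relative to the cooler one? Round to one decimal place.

3.4 days

At 21.2 °C: 184 / (21.2 − 9.3) = 184 / 11.9 = 15.462 d.
At 24.6 °C: 184 / (24.6 − 9.3) = 184 / 15.3 = 12.026 d.
Difference = |15.462 − 12.026| = 3.436 ≈ 3.4 days.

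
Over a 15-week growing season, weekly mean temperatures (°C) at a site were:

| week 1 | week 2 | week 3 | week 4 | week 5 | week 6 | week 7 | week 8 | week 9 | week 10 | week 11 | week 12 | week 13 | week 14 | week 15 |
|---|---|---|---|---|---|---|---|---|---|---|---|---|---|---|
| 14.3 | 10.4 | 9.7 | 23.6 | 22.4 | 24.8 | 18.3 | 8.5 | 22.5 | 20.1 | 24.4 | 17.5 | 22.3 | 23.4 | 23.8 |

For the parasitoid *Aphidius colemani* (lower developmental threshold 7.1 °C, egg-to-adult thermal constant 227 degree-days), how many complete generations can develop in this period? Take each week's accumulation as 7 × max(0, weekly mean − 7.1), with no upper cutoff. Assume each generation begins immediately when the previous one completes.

Weekly DD (7 × max(0, T̄ − 7.1)): 50.4, 23.1, 18.2, 115.5, 107.1, 123.9, 78.4, 9.8, 107.8, 91.0, 121.1, 72.8, 106.4, 114.1, 116.9.
Season total = 1256.5 DD.
Complete generations = ⌊1256.5 / 227⌋ = 5.

5 generations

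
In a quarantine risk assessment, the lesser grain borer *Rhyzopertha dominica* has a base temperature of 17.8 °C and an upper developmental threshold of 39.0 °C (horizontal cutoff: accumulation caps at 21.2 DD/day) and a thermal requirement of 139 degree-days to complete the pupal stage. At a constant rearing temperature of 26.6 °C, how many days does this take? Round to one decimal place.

15.8 days

Daily accumulation = 26.6 − 17.8 = 8.8 DD/day.
Duration = 139 / 8.8 = 15.795 ≈ 15.8 days.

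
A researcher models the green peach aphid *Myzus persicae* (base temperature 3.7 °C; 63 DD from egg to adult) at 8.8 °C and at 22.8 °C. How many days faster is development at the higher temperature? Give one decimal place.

At 8.8 °C: 63 / (8.8 − 3.7) = 63 / 5.1 = 12.353 d.
At 22.8 °C: 63 / (22.8 − 3.7) = 63 / 19.1 = 3.298 d.
Difference = |12.353 − 3.298| = 9.055 ≈ 9.1 days.

9.1 days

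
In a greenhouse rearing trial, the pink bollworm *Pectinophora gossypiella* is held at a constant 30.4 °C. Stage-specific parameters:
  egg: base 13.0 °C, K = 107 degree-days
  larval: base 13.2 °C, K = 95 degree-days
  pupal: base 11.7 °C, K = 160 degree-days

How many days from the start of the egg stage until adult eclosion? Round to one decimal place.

egg: 107 / (30.4 − 13.0) = 107 / 17.4 = 6.149 d.
larval: 95 / (30.4 − 13.2) = 95 / 17.2 = 5.523 d.
pupal: 160 / (30.4 − 11.7) = 160 / 18.7 = 8.556 d.
Sum = 20.229 ≈ 20.2 days.

20.2 days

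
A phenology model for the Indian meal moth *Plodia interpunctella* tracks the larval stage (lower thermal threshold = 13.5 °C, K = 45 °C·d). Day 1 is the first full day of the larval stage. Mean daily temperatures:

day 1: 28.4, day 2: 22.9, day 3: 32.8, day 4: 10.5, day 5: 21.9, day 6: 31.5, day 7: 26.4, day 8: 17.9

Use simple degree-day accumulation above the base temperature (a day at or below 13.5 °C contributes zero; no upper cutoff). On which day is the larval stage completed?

day 5

Daily DD above 13.5 °C: 14.9, 9.4, 19.3, 0.0, 8.4, 18.0, 12.9, 4.4.
Cumulative: 14.9, 24.3, 43.6, 43.6, 52.0, 70.0, 82.9, 87.3.
The total first reaches 45 DD on day 5.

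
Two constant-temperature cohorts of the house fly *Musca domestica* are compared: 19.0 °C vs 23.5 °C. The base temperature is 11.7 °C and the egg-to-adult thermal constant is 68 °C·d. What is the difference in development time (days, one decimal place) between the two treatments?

3.6 days

At 19.0 °C: 68 / (19.0 − 11.7) = 68 / 7.3 = 9.315 d.
At 23.5 °C: 68 / (23.5 − 11.7) = 68 / 11.8 = 5.763 d.
Difference = |9.315 − 5.763| = 3.552 ≈ 3.6 days.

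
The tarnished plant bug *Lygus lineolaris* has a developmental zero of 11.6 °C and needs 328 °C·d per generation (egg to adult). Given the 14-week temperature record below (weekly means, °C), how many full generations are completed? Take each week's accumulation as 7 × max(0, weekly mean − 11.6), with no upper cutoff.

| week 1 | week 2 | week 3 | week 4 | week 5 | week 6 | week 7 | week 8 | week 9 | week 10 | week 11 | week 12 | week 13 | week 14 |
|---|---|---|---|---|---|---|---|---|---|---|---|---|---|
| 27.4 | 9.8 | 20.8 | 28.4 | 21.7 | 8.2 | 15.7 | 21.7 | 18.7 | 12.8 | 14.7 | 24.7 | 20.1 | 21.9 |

2 generations

Weekly DD (7 × max(0, T̄ − 11.6)): 110.6, 0.0, 64.4, 117.6, 70.7, 0.0, 28.7, 70.7, 49.7, 8.4, 21.7, 91.7, 59.5, 72.1.
Season total = 765.8 DD.
Complete generations = ⌊765.8 / 328⌋ = 2.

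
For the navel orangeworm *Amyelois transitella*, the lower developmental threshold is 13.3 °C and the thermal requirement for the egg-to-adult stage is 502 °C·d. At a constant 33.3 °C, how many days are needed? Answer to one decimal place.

25.1 days

Daily accumulation = 33.3 − 13.3 = 20.0 DD/day.
Duration = 502 / 20.0 = 25.100 ≈ 25.1 days.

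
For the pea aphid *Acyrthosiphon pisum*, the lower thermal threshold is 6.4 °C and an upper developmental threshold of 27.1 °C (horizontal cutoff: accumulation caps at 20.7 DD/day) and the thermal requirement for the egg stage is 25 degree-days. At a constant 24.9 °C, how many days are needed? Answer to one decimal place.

1.4 days

Daily accumulation = 24.9 − 6.4 = 18.5 DD/day.
Duration = 25 / 18.5 = 1.351 ≈ 1.4 days.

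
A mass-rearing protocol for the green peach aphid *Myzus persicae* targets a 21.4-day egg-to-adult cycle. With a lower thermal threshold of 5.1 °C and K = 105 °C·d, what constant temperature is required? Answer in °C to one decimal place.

10.0 °C

Required daily accumulation = 105 / 21.4 = 4.907 DD/day.
T = T_base + 4.907 = 5.1 + 4.907 = 10.007 ≈ 10.0 °C.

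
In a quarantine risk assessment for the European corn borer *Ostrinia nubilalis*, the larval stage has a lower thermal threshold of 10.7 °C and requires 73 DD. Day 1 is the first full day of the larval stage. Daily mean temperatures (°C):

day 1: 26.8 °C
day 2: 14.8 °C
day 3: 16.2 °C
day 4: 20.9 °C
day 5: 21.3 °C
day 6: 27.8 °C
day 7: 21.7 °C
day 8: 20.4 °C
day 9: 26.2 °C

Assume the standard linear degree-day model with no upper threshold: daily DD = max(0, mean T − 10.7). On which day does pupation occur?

day 7

Daily DD above 10.7 °C: 16.1, 4.1, 5.5, 10.2, 10.6, 17.1, 11.0, 9.7, 15.5.
Cumulative: 16.1, 20.2, 25.7, 35.9, 46.5, 63.6, 74.6, 84.3, 99.8.
The total first reaches 73 DD on day 7.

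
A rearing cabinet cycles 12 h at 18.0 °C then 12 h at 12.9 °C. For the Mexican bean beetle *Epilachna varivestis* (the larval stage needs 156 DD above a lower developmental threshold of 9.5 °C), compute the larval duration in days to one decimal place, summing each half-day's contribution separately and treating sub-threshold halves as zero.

26.2 days

Day half: max(0, 18.0 − 9.5) × 0.5 = 8.5 × 0.5 = 4.25 DD.
Night half: max(0, 12.9 − 9.5) × 0.5 = 3.4 × 0.5 = 1.70 DD.
Per 24 h: 5.95 DD/day.
Duration = 156 / 5.95 = 26.218 ≈ 26.2 days.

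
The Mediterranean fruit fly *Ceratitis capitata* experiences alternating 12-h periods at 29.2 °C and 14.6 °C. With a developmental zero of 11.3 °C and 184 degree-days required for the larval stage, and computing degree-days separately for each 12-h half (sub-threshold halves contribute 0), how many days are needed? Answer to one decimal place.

Day half: max(0, 29.2 − 11.3) × 0.5 = 17.9 × 0.5 = 8.95 DD.
Night half: max(0, 14.6 − 11.3) × 0.5 = 3.3 × 0.5 = 1.65 DD.
Per 24 h: 10.60 DD/day.
Duration = 184 / 10.60 = 17.358 ≈ 17.4 days.

17.4 days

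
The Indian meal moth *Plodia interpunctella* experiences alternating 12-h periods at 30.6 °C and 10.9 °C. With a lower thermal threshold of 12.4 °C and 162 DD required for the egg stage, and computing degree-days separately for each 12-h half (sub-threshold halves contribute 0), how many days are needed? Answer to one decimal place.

17.8 days

Day half: max(0, 30.6 − 12.4) × 0.5 = 18.2 × 0.5 = 9.10 DD.
Night half: max(0, 10.9 − 12.4) × 0.5 = 0.0 × 0.5 = 0.00 DD.
Per 24 h: 9.10 DD/day.
Duration = 162 / 9.10 = 17.802 ≈ 17.8 days.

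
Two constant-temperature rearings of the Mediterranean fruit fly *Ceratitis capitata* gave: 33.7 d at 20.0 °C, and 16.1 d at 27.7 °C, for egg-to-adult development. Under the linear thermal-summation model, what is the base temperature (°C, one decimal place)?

Under the model K = D·(T − T_b), so D₁·(T₁ − T_b) = D₂·(T₂ − T_b).
33.7·(20.0 − T_b) = 16.1·(27.7 − T_b)
T_b = (33.7·20.0 − 16.1·27.7) / (33.7 − 16.1) = 228.03 / 17.6 = 12.956 °C ≈ 13.0 °C.

13.0 °C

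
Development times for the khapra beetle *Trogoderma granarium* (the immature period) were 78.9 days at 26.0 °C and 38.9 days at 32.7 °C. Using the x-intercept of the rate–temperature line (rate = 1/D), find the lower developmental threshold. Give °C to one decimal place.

19.5 °C

Equal thermal constants: D₁(T₁ − T_b) = D₂(T₂ − T_b).
78.9·(26.0 − T_b) = 38.9·(32.7 − T_b)
T_b = (78.9·26.0 − 38.9·32.7) / (78.9 − 38.9) = 779.37 / 40.0 = 19.484 °C ≈ 19.5 °C.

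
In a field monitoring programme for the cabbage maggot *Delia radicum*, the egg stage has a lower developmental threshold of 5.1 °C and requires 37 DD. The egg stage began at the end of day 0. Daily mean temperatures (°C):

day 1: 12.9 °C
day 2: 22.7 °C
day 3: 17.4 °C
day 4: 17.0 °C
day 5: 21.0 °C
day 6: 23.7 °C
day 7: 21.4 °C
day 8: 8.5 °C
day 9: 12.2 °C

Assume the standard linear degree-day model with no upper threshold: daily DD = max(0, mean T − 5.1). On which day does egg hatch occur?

Daily DD above 5.1 °C: 7.8, 17.6, 12.3, 11.9, 15.9, 18.6, 16.3, 3.4, 7.1.
Cumulative: 7.8, 25.4, 37.7, 49.6, 65.5, 84.1, 100.4, 103.8, 110.9.
The total first reaches 37 DD on day 3.

day 3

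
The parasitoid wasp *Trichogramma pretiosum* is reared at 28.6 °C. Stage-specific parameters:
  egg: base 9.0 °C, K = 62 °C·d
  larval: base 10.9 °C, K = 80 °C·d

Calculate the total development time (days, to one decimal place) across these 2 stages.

egg: 62 / (28.6 − 9.0) = 62 / 19.6 = 3.163 d.
larval: 80 / (28.6 − 10.9) = 80 / 17.7 = 4.520 d.
Sum = 7.683 ≈ 7.7 days.

7.7 days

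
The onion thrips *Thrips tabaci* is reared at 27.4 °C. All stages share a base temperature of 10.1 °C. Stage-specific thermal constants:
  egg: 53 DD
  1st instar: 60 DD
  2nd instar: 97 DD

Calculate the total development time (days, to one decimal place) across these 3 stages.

Daily accumulation at 27.4 °C = 27.4 − 10.1 = 17.3 DD/day.
Total K = 53 + 60 + 97 = 210 DD.
Total duration = 210 / 17.3 = 12.139 ≈ 12.1 days.

12.1 days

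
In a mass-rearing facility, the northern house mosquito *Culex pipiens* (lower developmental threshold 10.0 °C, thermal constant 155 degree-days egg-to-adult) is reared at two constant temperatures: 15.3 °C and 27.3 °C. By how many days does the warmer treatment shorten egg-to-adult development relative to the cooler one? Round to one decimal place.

20.3 days

At 15.3 °C: 155 / (15.3 − 10.0) = 155 / 5.3 = 29.245 d.
At 27.3 °C: 155 / (27.3 − 10.0) = 155 / 17.3 = 8.960 d.
Difference = |29.245 − 8.960| = 20.286 ≈ 20.3 days.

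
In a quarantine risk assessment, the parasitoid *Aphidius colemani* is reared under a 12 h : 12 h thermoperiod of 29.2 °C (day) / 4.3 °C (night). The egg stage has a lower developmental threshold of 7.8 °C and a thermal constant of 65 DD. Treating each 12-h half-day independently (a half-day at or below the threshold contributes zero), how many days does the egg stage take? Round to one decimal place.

6.1 days

Day half: max(0, 29.2 − 7.8) × 0.5 = 21.4 × 0.5 = 10.70 DD.
Night half: max(0, 4.3 − 7.8) × 0.5 = 0.0 × 0.5 = 0.00 DD.
Per 24 h: 10.70 DD/day.
Duration = 65 / 10.70 = 6.075 ≈ 6.1 days.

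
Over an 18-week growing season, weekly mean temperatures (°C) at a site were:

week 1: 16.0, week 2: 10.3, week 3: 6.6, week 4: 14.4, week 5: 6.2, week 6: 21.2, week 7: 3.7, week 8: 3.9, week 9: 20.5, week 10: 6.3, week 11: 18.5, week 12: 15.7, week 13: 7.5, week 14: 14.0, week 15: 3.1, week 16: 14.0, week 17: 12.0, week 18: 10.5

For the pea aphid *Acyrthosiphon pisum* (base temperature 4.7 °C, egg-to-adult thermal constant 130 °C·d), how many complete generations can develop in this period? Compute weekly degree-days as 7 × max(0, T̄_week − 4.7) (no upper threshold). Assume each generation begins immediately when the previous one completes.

Weekly DD (7 × max(0, T̄ − 4.7)): 79.1, 39.2, 13.3, 67.9, 10.5, 115.5, 0.0, 0.0, 110.6, 11.2, 96.6, 77.0, 19.6, 65.1, 0.0, 65.1, 51.1, 40.6.
Season total = 862.4 DD.
Complete generations = ⌊862.4 / 130⌋ = 6.

6 generations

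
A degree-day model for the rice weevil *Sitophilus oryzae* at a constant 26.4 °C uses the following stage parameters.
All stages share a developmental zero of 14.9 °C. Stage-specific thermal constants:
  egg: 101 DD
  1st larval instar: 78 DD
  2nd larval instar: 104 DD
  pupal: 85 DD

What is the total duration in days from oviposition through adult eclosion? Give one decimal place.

32.0 days

Daily accumulation at 26.4 °C = 26.4 − 14.9 = 11.5 DD/day.
Total K = 101 + 78 + 104 + 85 = 368 DD.
Total duration = 368 / 11.5 = 32.000 ≈ 32.0 days.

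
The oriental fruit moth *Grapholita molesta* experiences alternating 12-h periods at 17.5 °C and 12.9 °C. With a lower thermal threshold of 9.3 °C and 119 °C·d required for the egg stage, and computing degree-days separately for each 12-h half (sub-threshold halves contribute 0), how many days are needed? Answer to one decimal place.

Day half: max(0, 17.5 − 9.3) × 0.5 = 8.2 × 0.5 = 4.10 DD.
Night half: max(0, 12.9 − 9.3) × 0.5 = 3.6 × 0.5 = 1.80 DD.
Per 24 h: 5.90 DD/day.
Duration = 119 / 5.90 = 20.169 ≈ 20.2 days.

20.2 days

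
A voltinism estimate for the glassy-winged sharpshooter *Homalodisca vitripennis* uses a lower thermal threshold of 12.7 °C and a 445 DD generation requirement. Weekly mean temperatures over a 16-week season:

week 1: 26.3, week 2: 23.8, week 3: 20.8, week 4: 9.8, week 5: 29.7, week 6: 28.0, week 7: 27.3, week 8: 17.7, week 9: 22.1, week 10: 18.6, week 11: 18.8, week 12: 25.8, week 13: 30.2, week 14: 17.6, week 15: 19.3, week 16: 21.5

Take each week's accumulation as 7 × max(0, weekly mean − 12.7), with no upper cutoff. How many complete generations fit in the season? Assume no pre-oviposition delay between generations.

2 generations

Weekly DD (7 × max(0, T̄ − 12.7)): 95.2, 77.7, 56.7, 0.0, 119.0, 107.1, 102.2, 35.0, 65.8, 41.3, 42.7, 91.7, 122.5, 34.3, 46.2, 61.6.
Season total = 1099.0 DD.
Complete generations = ⌊1099.0 / 445⌋ = 2.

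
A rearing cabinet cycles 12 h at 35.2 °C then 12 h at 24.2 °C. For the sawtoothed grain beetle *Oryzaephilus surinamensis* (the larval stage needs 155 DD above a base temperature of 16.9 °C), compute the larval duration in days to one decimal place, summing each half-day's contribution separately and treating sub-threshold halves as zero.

Day half: max(0, 35.2 − 16.9) × 0.5 = 18.3 × 0.5 = 9.15 DD.
Night half: max(0, 24.2 − 16.9) × 0.5 = 7.3 × 0.5 = 3.65 DD.
Per 24 h: 12.80 DD/day.
Duration = 155 / 12.80 = 12.109 ≈ 12.1 days.

12.1 days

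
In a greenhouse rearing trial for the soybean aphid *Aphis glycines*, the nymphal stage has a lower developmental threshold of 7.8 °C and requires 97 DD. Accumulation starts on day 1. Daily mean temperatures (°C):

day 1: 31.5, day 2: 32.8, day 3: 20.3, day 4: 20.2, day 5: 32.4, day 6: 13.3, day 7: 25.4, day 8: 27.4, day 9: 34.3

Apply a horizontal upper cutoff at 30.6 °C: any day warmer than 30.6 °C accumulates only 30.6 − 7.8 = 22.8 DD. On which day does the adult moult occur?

Daily DD above 7.8 °C (capped at 22.8): 22.8, 22.8, 12.5, 12.4, 22.8, 5.5, 17.6, 19.6, 22.8.
Cumulative: 22.8, 45.6, 58.1, 70.5, 93.3, 98.8, 116.4, 136.0, 158.8.
The total first reaches 97 DD on day 6.

day 6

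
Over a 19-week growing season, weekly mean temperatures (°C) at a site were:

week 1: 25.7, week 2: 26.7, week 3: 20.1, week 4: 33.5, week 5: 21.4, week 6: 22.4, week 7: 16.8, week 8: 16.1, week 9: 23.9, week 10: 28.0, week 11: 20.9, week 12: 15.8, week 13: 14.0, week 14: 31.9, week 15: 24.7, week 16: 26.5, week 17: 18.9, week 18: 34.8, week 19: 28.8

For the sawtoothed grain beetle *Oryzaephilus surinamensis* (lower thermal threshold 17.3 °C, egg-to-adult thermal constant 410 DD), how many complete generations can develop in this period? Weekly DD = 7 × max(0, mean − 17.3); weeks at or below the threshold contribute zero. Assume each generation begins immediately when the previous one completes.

2 generations

Weekly DD (7 × max(0, T̄ − 17.3)): 58.8, 65.8, 19.6, 113.4, 28.7, 35.7, 0.0, 0.0, 46.2, 74.9, 25.2, 0.0, 0.0, 102.2, 51.8, 64.4, 11.2, 122.5, 80.5.
Season total = 900.9 DD.
Complete generations = ⌊900.9 / 410⌋ = 2.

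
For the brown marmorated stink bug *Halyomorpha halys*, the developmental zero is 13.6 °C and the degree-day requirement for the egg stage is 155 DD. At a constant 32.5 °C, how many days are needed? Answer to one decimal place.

8.2 days

Daily accumulation = 32.5 − 13.6 = 18.9 DD/day.
Duration = 155 / 18.9 = 8.201 ≈ 8.2 days.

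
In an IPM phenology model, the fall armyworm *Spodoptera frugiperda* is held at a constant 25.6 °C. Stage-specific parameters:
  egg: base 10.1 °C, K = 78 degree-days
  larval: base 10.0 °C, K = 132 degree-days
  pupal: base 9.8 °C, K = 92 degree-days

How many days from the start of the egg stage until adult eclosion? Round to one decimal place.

egg: 78 / (25.6 − 10.1) = 78 / 15.5 = 5.032 d.
larval: 132 / (25.6 − 10.0) = 132 / 15.6 = 8.462 d.
pupal: 92 / (25.6 − 9.8) = 92 / 15.8 = 5.823 d.
Sum = 19.317 ≈ 19.3 days.

19.3 days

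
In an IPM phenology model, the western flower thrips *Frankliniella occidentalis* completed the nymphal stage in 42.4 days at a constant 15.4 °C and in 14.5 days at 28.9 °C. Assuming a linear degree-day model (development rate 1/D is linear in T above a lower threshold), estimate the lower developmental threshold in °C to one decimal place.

8.4 °C

Under the model K = D·(T − T_b), so D₁·(T₁ − T_b) = D₂·(T₂ − T_b).
42.4·(15.4 − T_b) = 14.5·(28.9 − T_b)
T_b = (42.4·15.4 − 14.5·28.9) / (42.4 − 14.5) = 233.91 / 27.9 = 8.384 °C ≈ 8.4 °C.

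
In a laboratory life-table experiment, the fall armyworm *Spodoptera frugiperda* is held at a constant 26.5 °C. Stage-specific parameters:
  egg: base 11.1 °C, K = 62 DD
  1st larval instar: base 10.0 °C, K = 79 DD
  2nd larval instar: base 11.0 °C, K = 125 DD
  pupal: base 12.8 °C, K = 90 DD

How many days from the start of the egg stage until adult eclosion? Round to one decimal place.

egg: 62 / (26.5 − 11.1) = 62 / 15.4 = 4.026 d.
1st larval instar: 79 / (26.5 − 10.0) = 79 / 16.5 = 4.788 d.
2nd larval instar: 125 / (26.5 − 11.0) = 125 / 15.5 = 8.065 d.
pupal: 90 / (26.5 − 12.8) = 90 / 13.7 = 6.569 d.
Sum = 23.448 ≈ 23.4 days.

23.4 days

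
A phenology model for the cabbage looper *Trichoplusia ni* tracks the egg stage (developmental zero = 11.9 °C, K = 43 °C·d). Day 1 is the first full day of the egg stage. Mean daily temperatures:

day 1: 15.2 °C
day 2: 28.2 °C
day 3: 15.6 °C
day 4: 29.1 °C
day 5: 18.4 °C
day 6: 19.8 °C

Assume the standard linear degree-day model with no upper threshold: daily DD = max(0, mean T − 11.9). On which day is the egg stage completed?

Daily DD above 11.9 °C: 3.3, 16.3, 3.7, 17.2, 6.5, 7.9.
Cumulative: 3.3, 19.6, 23.3, 40.5, 47.0, 54.9.
The total first reaches 43 DD on day 5.

day 5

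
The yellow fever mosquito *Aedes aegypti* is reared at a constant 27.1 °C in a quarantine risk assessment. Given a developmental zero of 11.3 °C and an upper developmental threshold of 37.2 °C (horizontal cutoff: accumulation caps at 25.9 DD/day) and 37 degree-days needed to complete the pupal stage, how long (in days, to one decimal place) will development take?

Daily accumulation = 27.1 − 11.3 = 15.8 DD/day.
Duration = 37 / 15.8 = 2.342 ≈ 2.3 days.

2.3 days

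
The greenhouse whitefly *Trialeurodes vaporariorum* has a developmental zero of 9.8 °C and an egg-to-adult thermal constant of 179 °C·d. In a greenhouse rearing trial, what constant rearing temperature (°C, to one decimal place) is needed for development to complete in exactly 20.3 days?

Required daily accumulation = 179 / 20.3 = 8.818 DD/day.
T = T_base + 8.818 = 9.8 + 8.818 = 18.618 ≈ 18.6 °C.

18.6 °C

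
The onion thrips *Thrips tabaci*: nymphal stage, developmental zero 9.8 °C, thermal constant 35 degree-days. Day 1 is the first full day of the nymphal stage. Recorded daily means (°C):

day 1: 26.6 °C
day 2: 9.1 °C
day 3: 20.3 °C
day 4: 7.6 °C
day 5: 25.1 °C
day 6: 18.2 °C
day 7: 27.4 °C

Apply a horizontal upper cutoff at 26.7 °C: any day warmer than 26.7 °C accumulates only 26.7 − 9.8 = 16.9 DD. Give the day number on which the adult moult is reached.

Daily DD above 9.8 °C (capped at 16.9): 16.8, 0.0, 10.5, 0.0, 15.3, 8.4, 16.9.
Cumulative: 16.8, 16.8, 27.3, 27.3, 42.6, 51.0, 67.9.
The total first reaches 35 DD on day 5.

day 5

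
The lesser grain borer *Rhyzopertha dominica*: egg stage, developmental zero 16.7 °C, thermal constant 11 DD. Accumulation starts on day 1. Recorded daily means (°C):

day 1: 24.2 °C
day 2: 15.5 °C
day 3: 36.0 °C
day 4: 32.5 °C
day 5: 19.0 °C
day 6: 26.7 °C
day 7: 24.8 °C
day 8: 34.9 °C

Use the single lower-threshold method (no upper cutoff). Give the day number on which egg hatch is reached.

Daily DD above 16.7 °C: 7.5, 0.0, 19.3, 15.8, 2.3, 10.0, 8.1, 18.2.
Cumulative: 7.5, 7.5, 26.8, 42.6, 44.9, 54.9, 63.0, 81.2.
The total first reaches 11 DD on day 3.

day 3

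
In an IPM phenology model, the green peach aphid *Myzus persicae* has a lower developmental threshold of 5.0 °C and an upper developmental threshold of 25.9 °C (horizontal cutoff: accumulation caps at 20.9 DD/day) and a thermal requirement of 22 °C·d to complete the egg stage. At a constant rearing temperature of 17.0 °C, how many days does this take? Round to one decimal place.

Daily accumulation = 17.0 − 5.0 = 12.0 DD/day.
Duration = 22 / 12.0 = 1.833 ≈ 1.8 days.

1.8 days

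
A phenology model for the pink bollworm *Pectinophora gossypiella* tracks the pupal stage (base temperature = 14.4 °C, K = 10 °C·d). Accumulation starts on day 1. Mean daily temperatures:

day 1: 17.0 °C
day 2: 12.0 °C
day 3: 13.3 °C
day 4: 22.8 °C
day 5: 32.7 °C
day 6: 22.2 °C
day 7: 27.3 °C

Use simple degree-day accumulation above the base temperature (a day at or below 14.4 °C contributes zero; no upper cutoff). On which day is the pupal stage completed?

day 4

Daily DD above 14.4 °C: 2.6, 0.0, 0.0, 8.4, 18.3, 7.8, 12.9.
Cumulative: 2.6, 2.6, 2.6, 11.0, 29.3, 37.1, 50.0.
The total first reaches 10 DD on day 4.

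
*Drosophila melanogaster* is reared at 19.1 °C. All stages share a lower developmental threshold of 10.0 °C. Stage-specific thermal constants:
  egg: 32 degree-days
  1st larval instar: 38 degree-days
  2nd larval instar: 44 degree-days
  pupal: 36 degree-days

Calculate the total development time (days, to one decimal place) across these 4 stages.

16.5 days

Daily accumulation at 19.1 °C = 19.1 − 10.0 = 9.1 DD/day.
Total K = 32 + 38 + 44 + 36 = 150 DD.
Total duration = 150 / 9.1 = 16.484 ≈ 16.5 days.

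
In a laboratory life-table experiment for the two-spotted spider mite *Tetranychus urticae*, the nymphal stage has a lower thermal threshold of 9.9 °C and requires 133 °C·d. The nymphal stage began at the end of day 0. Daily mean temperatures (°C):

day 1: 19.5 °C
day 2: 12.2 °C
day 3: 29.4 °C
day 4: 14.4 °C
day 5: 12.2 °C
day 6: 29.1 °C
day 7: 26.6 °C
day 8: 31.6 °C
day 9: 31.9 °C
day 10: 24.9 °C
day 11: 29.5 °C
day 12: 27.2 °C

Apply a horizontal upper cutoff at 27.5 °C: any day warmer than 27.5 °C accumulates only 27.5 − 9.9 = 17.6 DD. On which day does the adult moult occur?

Daily DD above 9.9 °C (capped at 17.6): 9.6, 2.3, 17.6, 4.5, 2.3, 17.6, 16.7, 17.6, 17.6, 15.0, 17.6, 17.3.
Cumulative: 9.6, 11.9, 29.5, 34.0, 36.3, 53.9, 70.6, 88.2, 105.8, 120.8, 138.4, 155.7.
The total first reaches 133 DD on day 11.

day 11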